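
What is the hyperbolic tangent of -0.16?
-0.1586

tanh(-0.16) = (e^(-0.16) - e^(0.16))/(e^(-0.16) + e^(0.16)) = -0.1586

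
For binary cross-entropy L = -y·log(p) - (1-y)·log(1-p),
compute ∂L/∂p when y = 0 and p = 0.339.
∂L/∂p = 1.513

∂L/∂p = -y/p + (1-y)/(1-p) = 0 + 1/0.661 = 1.513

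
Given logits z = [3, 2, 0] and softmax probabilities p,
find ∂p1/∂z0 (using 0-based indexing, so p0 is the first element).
∂p1/∂z0 = -0.183

p = softmax(z) = [0.7054, 0.2595, 0.03512]
p1 = 0.2595, p0 = 0.7054

∂p1/∂z0 = -p1 × p0 = -0.2595 × 0.7054 = -0.183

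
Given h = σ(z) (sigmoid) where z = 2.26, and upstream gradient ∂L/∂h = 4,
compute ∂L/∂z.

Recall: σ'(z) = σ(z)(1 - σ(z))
∂L/∂z = 0.3422

σ(2.26) = 0.9055
σ'(2.26) = σ(2.26)(1 - σ(2.26)) = 0.9055 × 0.09449 = 0.08556
∂L/∂z = ∂L/∂h · σ'(z) = 4 × 0.08556 = 0.3422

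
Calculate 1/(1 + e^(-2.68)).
0.9358

sigmoid(2.68) = 1/(1 + e^(-2.68)) = 1/(1 + 0.06856) = 0.9358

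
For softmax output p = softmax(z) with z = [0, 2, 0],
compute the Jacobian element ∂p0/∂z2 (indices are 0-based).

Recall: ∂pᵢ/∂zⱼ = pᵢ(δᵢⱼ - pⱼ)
∂p0/∂z2 = -0.01134

p = softmax(z) = [0.1065, 0.787, 0.1065]
p0 = 0.1065, p2 = 0.1065

∂p0/∂z2 = -p0 × p2 = -0.1065 × 0.1065 = -0.01134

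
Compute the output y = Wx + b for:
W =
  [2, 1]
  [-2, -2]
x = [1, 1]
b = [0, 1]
y = [3, -3]

Wx = [2×1 + 1×1, -2×1 + -2×1]
   = [3, -4]
y = Wx + b = [3 + 0, -4 + 1] = [3, -3]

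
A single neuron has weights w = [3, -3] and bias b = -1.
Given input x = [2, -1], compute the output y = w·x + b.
y = 8

y = (3)(2) + (-3)(-1) + -1 = 8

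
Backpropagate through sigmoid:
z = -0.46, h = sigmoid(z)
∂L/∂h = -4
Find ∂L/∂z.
∂L/∂z = -0.9489

σ(-0.46) = 0.387
σ'(-0.46) = σ(-0.46)(1 - σ(-0.46)) = 0.387 × 0.613 = 0.2372
∂L/∂z = ∂L/∂h · σ'(z) = -4 × 0.2372 = -0.9489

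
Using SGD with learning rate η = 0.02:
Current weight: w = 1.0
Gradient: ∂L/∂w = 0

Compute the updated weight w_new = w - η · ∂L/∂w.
w_new = 1

w_new = w - η·∂L/∂w = 1.0 - 0.02×(0) = 1.0 - (0) = 1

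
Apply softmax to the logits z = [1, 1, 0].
p = [0.4223, 0.4223, 0.1554]

exp(z) = [2.718, 2.718, 1]
Sum = 6.437
p = [0.4223, 0.4223, 0.1554]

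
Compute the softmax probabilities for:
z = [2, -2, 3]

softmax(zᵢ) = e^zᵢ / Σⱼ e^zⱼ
p = [0.2676, 0.0049, 0.7275]

exp(z) = [7.389, 0.1353, 20.09]
Sum = 27.61
p = [0.2676, 0.0049, 0.7275]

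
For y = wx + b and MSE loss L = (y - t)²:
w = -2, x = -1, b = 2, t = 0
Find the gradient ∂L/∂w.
∂L/∂w = -8

y = wx + b = (-2)(-1) + 2 = 4
∂L/∂y = 2(y - t) = 2(4 - 0) = 8
∂y/∂w = x = -1
∂L/∂w = ∂L/∂y · ∂y/∂w = 8 × -1 = -8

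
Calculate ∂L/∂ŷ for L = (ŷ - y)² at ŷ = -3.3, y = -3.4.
∂L/∂ŷ = 0.2

∂L/∂ŷ = 2(ŷ - y) = 2(-3.3 - -3.4) = 2(0.1) = 0.2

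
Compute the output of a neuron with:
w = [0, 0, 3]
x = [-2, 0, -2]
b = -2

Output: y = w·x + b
y = -8

y = (0)(-2) + (0)(0) + (3)(-2) + -2 = -8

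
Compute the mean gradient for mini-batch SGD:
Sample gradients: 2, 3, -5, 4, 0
Average gradient = 0.8

Average = (1/5)(2 + 3 + -5 + 4 + 0) = 4/5 = 0.8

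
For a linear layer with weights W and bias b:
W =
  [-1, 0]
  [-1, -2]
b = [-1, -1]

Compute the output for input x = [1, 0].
y = [-2, -2]

Wx = [-1×1 + 0×0, -1×1 + -2×0]
   = [-1, -1]
y = Wx + b = [-1 + -1, -1 + -1] = [-2, -2]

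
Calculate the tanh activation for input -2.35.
-0.982

tanh(-2.35) = (e^(-2.35) - e^(2.35))/(e^(-2.35) + e^(2.35)) = -0.982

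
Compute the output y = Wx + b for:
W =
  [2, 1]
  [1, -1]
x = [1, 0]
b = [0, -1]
y = [2, 0]

Wx = [2×1 + 1×0, 1×1 + -1×0]
   = [2, 1]
y = Wx + b = [2 + 0, 1 + -1] = [2, 0]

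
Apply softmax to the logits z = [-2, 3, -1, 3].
p = [0.0033, 0.4938, 0.009, 0.4938]

exp(z) = [0.1353, 20.09, 0.3679, 20.09]
Sum = 40.67
p = [0.0033, 0.4938, 0.009, 0.4938]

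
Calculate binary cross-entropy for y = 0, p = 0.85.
L = 1.897

L = -0·log(0.85) - 1·log(0.15) = -log(0.15) = 1.897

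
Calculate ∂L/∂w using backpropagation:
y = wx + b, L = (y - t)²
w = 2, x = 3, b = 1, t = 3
∂L/∂w = 24

y = wx + b = (2)(3) + 1 = 7
∂L/∂y = 2(y - t) = 2(7 - 3) = 8
∂y/∂w = x = 3
∂L/∂w = ∂L/∂y · ∂y/∂w = 8 × 3 = 24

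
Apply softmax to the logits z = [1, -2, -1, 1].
p = [0.4576, 0.0228, 0.0619, 0.4576]

exp(z) = [2.718, 0.1353, 0.3679, 2.718]
Sum = 5.94
p = [0.4576, 0.0228, 0.0619, 0.4576]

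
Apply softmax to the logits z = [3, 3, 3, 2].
p = [0.2969, 0.2969, 0.2969, 0.1092]

exp(z) = [20.09, 20.09, 20.09, 7.389]
Sum = 67.65
p = [0.2969, 0.2969, 0.2969, 0.1092]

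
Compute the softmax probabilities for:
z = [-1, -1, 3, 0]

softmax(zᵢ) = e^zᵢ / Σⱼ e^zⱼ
p = [0.0169, 0.0169, 0.9205, 0.0458]

exp(z) = [0.3679, 0.3679, 20.09, 1]
Sum = 21.82
p = [0.0169, 0.0169, 0.9205, 0.0458]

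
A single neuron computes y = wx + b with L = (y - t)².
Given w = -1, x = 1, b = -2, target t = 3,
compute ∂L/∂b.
∂L/∂b = -12

y = wx + b = (-1)(1) + -2 = -3
∂L/∂y = 2(y - t) = 2(-3 - 3) = -12
∂y/∂b = 1
∂L/∂b = ∂L/∂y · ∂y/∂b = -12 × 1 = -12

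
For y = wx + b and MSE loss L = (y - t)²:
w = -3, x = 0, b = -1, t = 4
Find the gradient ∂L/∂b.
∂L/∂b = -10

y = wx + b = (-3)(0) + -1 = -1
∂L/∂y = 2(y - t) = 2(-1 - 4) = -10
∂y/∂b = 1
∂L/∂b = ∂L/∂y · ∂y/∂b = -10 × 1 = -10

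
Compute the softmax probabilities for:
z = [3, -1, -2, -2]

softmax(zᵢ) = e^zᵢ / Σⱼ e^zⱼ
p = [0.9692, 0.0178, 0.0065, 0.0065]

exp(z) = [20.09, 0.3679, 0.1353, 0.1353]
Sum = 20.72
p = [0.9692, 0.0178, 0.0065, 0.0065]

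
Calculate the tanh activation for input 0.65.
0.5717

tanh(0.65) = (e^(0.65) - e^(-0.65))/(e^(0.65) + e^(-0.65)) = 0.5717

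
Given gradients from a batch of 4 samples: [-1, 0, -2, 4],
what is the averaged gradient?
Average gradient = 0.25

Average = (1/4)(-1 + 0 + -2 + 4) = 1/4 = 0.25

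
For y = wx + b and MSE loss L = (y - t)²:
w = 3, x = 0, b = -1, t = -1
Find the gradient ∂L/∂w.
∂L/∂w = 0

y = wx + b = (3)(0) + -1 = -1
∂L/∂y = 2(y - t) = 2(-1 - -1) = 0
∂y/∂w = x = 0
∂L/∂w = ∂L/∂y · ∂y/∂w = 0 × 0 = 0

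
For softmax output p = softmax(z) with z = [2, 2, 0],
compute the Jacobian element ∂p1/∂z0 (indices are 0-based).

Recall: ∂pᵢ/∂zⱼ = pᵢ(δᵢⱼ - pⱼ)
∂p1/∂z0 = -0.2193

p = softmax(z) = [0.4683, 0.4683, 0.06338]
p1 = 0.4683, p0 = 0.4683

∂p1/∂z0 = -p1 × p0 = -0.4683 × 0.4683 = -0.2193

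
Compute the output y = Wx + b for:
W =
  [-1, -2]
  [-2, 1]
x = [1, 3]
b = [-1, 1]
y = [-8, 2]

Wx = [-1×1 + -2×3, -2×1 + 1×3]
   = [-7, 1]
y = Wx + b = [-7 + -1, 1 + 1] = [-8, 2]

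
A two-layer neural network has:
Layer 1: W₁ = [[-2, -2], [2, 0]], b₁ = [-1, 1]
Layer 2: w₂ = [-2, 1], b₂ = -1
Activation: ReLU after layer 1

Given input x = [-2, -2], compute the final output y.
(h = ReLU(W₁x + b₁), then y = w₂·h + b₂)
y = -15

Layer 1 pre-activation: z₁ = [7, -3]
After ReLU: h = [7, 0]
Layer 2 output: y = -2×7 + 1×0 + -1 = -15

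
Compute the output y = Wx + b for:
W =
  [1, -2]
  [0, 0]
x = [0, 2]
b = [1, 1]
y = [-3, 1]

Wx = [1×0 + -2×2, 0×0 + 0×2]
   = [-4, 0]
y = Wx + b = [-4 + 1, 0 + 1] = [-3, 1]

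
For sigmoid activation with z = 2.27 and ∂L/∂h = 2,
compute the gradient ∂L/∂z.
∂L/∂z = 0.1697

σ(2.27) = 0.9064
σ'(2.27) = σ(2.27)(1 - σ(2.27)) = 0.9064 × 0.09364 = 0.08487
∂L/∂z = ∂L/∂h · σ'(z) = 2 × 0.08487 = 0.1697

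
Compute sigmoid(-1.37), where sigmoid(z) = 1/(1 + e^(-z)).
0.2026

sigmoid(-1.37) = 1/(1 + e^(1.37)) = 1/(1 + 3.935) = 0.2026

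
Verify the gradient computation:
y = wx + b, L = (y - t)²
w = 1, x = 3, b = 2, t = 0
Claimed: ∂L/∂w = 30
Correct

y = (1)(3) + 2 = 5
∂L/∂y = 2(y - t) = 2(5 - 0) = 10
∂y/∂w = x = 3
∂L/∂w = 10 × 3 = 30

Claimed value: 30
Correct: The correct gradient is 30.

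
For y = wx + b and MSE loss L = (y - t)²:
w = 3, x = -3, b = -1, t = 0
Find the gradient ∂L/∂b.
∂L/∂b = -20

y = wx + b = (3)(-3) + -1 = -10
∂L/∂y = 2(y - t) = 2(-10 - 0) = -20
∂y/∂b = 1
∂L/∂b = ∂L/∂y · ∂y/∂b = -20 × 1 = -20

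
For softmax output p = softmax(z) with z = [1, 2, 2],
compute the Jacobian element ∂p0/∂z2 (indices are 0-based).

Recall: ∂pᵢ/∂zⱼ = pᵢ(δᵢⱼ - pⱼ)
∂p0/∂z2 = -0.06561

p = softmax(z) = [0.1554, 0.4223, 0.4223]
p0 = 0.1554, p2 = 0.4223

∂p0/∂z2 = -p0 × p2 = -0.1554 × 0.4223 = -0.06561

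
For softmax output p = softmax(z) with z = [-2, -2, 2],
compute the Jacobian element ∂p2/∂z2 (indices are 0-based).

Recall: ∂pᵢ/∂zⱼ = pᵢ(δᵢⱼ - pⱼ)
∂p2/∂z2 = 0.03409

p = softmax(z) = [0.01767, 0.01767, 0.9647]
p2 = 0.9647

∂p2/∂z2 = p2(1 - p2) = 0.9647 × (1 - 0.9647) = 0.03409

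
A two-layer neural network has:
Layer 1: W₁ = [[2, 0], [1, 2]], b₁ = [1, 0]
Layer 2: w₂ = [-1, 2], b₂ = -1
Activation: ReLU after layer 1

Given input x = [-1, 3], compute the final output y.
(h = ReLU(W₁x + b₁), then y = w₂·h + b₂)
y = 9

Layer 1 pre-activation: z₁ = [-1, 5]
After ReLU: h = [0, 5]
Layer 2 output: y = -1×0 + 2×5 + -1 = 9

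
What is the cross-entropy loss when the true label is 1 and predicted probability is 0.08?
L = 2.526

L = -1·log(0.08) - 0·log(0.92) = -log(0.08) = 2.526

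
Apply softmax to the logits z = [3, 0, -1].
p = [0.9362, 0.0466, 0.0171]

exp(z) = [20.09, 1, 0.3679]
Sum = 21.45
p = [0.9362, 0.0466, 0.0171]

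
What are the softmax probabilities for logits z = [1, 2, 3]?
p = [0.09, 0.2447, 0.6652]

exp(z) = [2.718, 7.389, 20.09]
Sum = 30.19
p = [0.09, 0.2447, 0.6652]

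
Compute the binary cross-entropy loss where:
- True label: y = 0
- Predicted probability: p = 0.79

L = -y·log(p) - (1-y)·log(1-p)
L = 1.561

L = -0·log(0.79) - 1·log(0.21) = -log(0.21) = 1.561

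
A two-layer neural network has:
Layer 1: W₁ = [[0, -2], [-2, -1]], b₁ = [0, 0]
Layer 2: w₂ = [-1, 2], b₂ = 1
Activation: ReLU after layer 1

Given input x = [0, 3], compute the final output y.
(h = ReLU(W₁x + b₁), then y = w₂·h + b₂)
y = 1

Layer 1 pre-activation: z₁ = [-6, -3]
After ReLU: h = [0, 0]
Layer 2 output: y = -1×0 + 2×0 + 1 = 1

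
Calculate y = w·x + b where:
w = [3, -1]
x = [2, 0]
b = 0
y = 6

y = (3)(2) + (-1)(0) + 0 = 6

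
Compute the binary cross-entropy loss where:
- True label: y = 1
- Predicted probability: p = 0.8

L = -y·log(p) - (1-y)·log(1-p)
L = 0.2231

L = -1·log(0.8) - 0·log(0.2) = -log(0.8) = 0.2231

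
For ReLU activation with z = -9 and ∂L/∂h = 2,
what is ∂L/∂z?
∂L/∂z = 0

h = ReLU(-9) = 0
Since z < 0: ∂h/∂z = 0
∂L/∂z = ∂L/∂h · ∂h/∂z = 2 × 0 = 0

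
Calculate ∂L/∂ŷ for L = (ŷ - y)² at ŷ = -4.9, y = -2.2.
∂L/∂ŷ = -5.4

∂L/∂ŷ = 2(ŷ - y) = 2(-4.9 - -2.2) = 2(-2.7) = -5.4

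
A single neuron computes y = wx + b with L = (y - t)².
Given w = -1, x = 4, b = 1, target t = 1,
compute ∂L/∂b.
∂L/∂b = -8

y = wx + b = (-1)(4) + 1 = -3
∂L/∂y = 2(y - t) = 2(-3 - 1) = -8
∂y/∂b = 1
∂L/∂b = ∂L/∂y · ∂y/∂b = -8 × 1 = -8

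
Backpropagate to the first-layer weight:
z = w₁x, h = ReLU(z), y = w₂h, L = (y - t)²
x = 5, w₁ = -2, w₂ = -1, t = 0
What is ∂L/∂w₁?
∂L/∂w₁ = 0

Forward pass:
z = w₁x = -2×5 = -10
h = ReLU(-10) = 0
y = w₂h = -1×0 = 0

Backward pass:
∂L/∂y = 2(y - t) = 2(0 - 0) = 0
∂y/∂h = w₂ = -1
∂h/∂z = 0 (ReLU derivative)
∂z/∂w₁ = x = 5

∂L/∂w₁ = 0 × -1 × 0 × 5 = 0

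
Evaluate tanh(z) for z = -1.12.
-0.8076

tanh(-1.12) = (e^(-1.12) - e^(1.12))/(e^(-1.12) + e^(1.12)) = -0.8076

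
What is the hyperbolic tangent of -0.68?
-0.5915

tanh(-0.68) = (e^(-0.68) - e^(0.68))/(e^(-0.68) + e^(0.68)) = -0.5915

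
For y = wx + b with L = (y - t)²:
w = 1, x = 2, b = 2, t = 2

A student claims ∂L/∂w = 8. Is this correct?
Correct

y = (1)(2) + 2 = 4
∂L/∂y = 2(y - t) = 2(4 - 2) = 4
∂y/∂w = x = 2
∂L/∂w = 4 × 2 = 8

Claimed value: 8
Correct: The correct gradient is 8.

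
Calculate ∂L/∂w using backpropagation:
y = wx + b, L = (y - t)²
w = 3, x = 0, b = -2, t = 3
∂L/∂w = 0

y = wx + b = (3)(0) + -2 = -2
∂L/∂y = 2(y - t) = 2(-2 - 3) = -10
∂y/∂w = x = 0
∂L/∂w = ∂L/∂y · ∂y/∂w = -10 × 0 = 0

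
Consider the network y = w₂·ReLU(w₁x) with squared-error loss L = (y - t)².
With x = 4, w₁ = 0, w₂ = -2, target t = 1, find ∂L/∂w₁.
∂L/∂w₁ = 0

Forward pass:
z = w₁x = 0×4 = 0
h = ReLU(0) = 0
y = w₂h = -2×0 = 0

Backward pass:
∂L/∂y = 2(y - t) = 2(0 - 1) = -2
∂y/∂h = w₂ = -2
∂h/∂z = 0 (ReLU derivative)
∂z/∂w₁ = x = 4

∂L/∂w₁ = -2 × -2 × 0 × 4 = 0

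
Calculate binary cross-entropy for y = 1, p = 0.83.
L = 0.1863

L = -1·log(0.83) - 0·log(0.17) = -log(0.83) = 0.1863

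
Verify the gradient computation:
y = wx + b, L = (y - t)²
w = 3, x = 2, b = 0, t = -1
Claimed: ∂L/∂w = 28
Correct

y = (3)(2) + 0 = 6
∂L/∂y = 2(y - t) = 2(6 - -1) = 14
∂y/∂w = x = 2
∂L/∂w = 14 × 2 = 28

Claimed value: 28
Correct: The correct gradient is 28.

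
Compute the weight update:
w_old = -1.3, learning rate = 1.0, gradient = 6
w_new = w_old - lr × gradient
w_new = -7.3

w_new = w - η·∂L/∂w = -1.3 - 1.0×(6) = -1.3 - (6) = -7.3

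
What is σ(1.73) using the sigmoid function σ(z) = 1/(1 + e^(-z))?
0.8494

sigmoid(1.73) = 1/(1 + e^(-1.73)) = 1/(1 + 0.1773) = 0.8494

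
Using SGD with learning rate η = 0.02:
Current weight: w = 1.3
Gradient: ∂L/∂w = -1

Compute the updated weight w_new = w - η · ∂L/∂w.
w_new = 1.32

w_new = w - η·∂L/∂w = 1.3 - 0.02×(-1) = 1.3 - (-0.02) = 1.32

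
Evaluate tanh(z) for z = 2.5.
0.9866

tanh(2.5) = (e^(2.5) - e^(-2.5))/(e^(2.5) + e^(-2.5)) = 0.9866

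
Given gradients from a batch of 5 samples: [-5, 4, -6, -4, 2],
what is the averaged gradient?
Average gradient = -1.8

Average = (1/5)(-5 + 4 + -6 + -4 + 2) = -9/5 = -1.8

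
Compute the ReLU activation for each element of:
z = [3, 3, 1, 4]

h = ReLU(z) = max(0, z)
h = [3, 3, 1, 4]

ReLU applied element-wise: max(0,3)=3, max(0,3)=3, max(0,1)=1, max(0,4)=4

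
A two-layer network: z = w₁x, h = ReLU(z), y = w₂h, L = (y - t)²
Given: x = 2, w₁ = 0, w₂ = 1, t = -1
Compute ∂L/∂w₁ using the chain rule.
∂L/∂w₁ = 0

Forward pass:
z = w₁x = 0×2 = 0
h = ReLU(0) = 0
y = w₂h = 1×0 = 0

Backward pass:
∂L/∂y = 2(y - t) = 2(0 - -1) = 2
∂y/∂h = w₂ = 1
∂h/∂z = 0 (ReLU derivative)
∂z/∂w₁ = x = 2

∂L/∂w₁ = 2 × 1 × 0 × 2 = 0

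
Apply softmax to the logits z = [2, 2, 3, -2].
p = [0.2111, 0.2111, 0.5739, 0.0039]

exp(z) = [7.389, 7.389, 20.09, 0.1353]
Sum = 35
p = [0.2111, 0.2111, 0.5739, 0.0039]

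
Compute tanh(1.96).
0.9611

tanh(1.96) = (e^(1.96) - e^(-1.96))/(e^(1.96) + e^(-1.96)) = 0.9611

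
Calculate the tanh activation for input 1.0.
0.7616

tanh(1.0) = (e^(1.0) - e^(-1.0))/(e^(1.0) + e^(-1.0)) = 0.7616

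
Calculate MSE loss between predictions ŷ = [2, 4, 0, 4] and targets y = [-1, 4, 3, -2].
MSE = 13.5

MSE = (1/4)((2--1)² + (4-4)² + (0-3)² + (4--2)²) = (1/4)(9 + 0 + 9 + 36) = 13.5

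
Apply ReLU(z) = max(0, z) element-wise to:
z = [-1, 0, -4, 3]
h = [0, 0, 0, 3]

ReLU applied element-wise: max(0,-1)=0, max(0,0)=0, max(0,-4)=0, max(0,3)=3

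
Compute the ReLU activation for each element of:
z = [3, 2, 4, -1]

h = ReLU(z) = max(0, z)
h = [3, 2, 4, 0]

ReLU applied element-wise: max(0,3)=3, max(0,2)=2, max(0,4)=4, max(0,-1)=0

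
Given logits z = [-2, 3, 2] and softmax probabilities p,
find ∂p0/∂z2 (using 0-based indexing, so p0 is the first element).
∂p0/∂z2 = -0.001312

p = softmax(z) = [0.004902, 0.7275, 0.2676]
p0 = 0.004902, p2 = 0.2676

∂p0/∂z2 = -p0 × p2 = -0.004902 × 0.2676 = -0.001312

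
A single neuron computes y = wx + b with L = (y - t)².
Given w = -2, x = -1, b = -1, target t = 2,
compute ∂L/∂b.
∂L/∂b = -2

y = wx + b = (-2)(-1) + -1 = 1
∂L/∂y = 2(y - t) = 2(1 - 2) = -2
∂y/∂b = 1
∂L/∂b = ∂L/∂y · ∂y/∂b = -2 × 1 = -2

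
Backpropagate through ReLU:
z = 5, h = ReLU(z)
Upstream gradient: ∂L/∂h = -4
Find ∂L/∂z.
∂L/∂z = -4

h = ReLU(5) = 5
Since z > 0: ∂h/∂z = 1
∂L/∂z = ∂L/∂h · ∂h/∂z = -4 × 1 = -4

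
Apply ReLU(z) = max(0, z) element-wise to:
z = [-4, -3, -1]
h = [0, 0, 0]

ReLU applied element-wise: max(0,-4)=0, max(0,-3)=0, max(0,-1)=0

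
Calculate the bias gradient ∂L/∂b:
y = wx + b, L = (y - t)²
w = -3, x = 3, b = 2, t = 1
∂L/∂b = -16

y = wx + b = (-3)(3) + 2 = -7
∂L/∂y = 2(y - t) = 2(-7 - 1) = -16
∂y/∂b = 1
∂L/∂b = ∂L/∂y · ∂y/∂b = -16 × 1 = -16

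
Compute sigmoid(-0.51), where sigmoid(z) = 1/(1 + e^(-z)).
0.3752

sigmoid(-0.51) = 1/(1 + e^(0.51)) = 1/(1 + 1.665) = 0.3752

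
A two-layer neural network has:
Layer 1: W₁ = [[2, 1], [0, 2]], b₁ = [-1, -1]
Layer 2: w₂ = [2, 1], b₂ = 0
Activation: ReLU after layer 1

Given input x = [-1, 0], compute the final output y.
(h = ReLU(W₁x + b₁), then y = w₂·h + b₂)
y = 0

Layer 1 pre-activation: z₁ = [-3, -1]
After ReLU: h = [0, 0]
Layer 2 output: y = 2×0 + 1×0 + 0 = 0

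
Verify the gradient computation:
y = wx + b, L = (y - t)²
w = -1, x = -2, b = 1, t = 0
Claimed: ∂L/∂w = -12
Correct

y = (-1)(-2) + 1 = 3
∂L/∂y = 2(y - t) = 2(3 - 0) = 6
∂y/∂w = x = -2
∂L/∂w = 6 × -2 = -12

Claimed value: -12
Correct: The correct gradient is -12.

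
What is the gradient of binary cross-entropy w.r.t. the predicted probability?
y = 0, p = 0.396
∂L/∂p = 1.656

∂L/∂p = -y/p + (1-y)/(1-p) = 0 + 1/0.604 = 1.656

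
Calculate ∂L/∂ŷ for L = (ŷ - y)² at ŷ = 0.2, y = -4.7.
∂L/∂ŷ = 9.8

∂L/∂ŷ = 2(ŷ - y) = 2(0.2 - -4.7) = 2(4.9) = 9.8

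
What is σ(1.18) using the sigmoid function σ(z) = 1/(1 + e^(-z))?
0.7649

sigmoid(1.18) = 1/(1 + e^(-1.18)) = 1/(1 + 0.3073) = 0.7649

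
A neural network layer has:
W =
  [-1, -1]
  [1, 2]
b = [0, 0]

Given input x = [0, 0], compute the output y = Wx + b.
y = [0, 0]

Wx = [-1×0 + -1×0, 1×0 + 2×0]
   = [0, 0]
y = Wx + b = [0 + 0, 0 + 0] = [0, 0]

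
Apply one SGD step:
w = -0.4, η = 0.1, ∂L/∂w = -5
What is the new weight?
w_new = 0.1

w_new = w - η·∂L/∂w = -0.4 - 0.1×(-5) = -0.4 - (-0.5) = 0.1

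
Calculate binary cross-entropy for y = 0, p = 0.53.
L = 0.755

L = -0·log(0.53) - 1·log(0.47) = -log(0.47) = 0.755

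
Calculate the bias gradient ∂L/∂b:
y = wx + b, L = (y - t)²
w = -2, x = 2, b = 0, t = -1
∂L/∂b = -6

y = wx + b = (-2)(2) + 0 = -4
∂L/∂y = 2(y - t) = 2(-4 - -1) = -6
∂y/∂b = 1
∂L/∂b = ∂L/∂y · ∂y/∂b = -6 × 1 = -6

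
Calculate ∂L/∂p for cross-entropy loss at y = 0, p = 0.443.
∂L/∂p = 1.795

∂L/∂p = -y/p + (1-y)/(1-p) = 0 + 1/0.557 = 1.795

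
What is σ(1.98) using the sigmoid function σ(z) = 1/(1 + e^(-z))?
0.8787

sigmoid(1.98) = 1/(1 + e^(-1.98)) = 1/(1 + 0.1381) = 0.8787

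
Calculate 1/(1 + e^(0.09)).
0.4775

sigmoid(-0.09) = 1/(1 + e^(0.09)) = 1/(1 + 1.094) = 0.4775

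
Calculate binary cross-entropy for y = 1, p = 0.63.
L = 0.462

L = -1·log(0.63) - 0·log(0.37) = -log(0.63) = 0.462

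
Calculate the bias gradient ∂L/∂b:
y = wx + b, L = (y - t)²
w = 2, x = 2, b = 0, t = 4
∂L/∂b = 0

y = wx + b = (2)(2) + 0 = 4
∂L/∂y = 2(y - t) = 2(4 - 4) = 0
∂y/∂b = 1
∂L/∂b = ∂L/∂y · ∂y/∂b = 0 × 1 = 0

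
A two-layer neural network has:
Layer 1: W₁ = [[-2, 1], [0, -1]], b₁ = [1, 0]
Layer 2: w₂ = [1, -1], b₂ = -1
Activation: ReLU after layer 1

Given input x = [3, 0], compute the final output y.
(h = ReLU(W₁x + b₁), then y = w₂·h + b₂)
y = -1

Layer 1 pre-activation: z₁ = [-5, 0]
After ReLU: h = [0, 0]
Layer 2 output: y = 1×0 + -1×0 + -1 = -1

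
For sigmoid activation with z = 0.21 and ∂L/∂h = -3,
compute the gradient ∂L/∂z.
∂L/∂z = -0.7418

σ(0.21) = 0.5523
σ'(0.21) = σ(0.21)(1 - σ(0.21)) = 0.5523 × 0.4477 = 0.2473
∂L/∂z = ∂L/∂h · σ'(z) = -3 × 0.2473 = -0.7418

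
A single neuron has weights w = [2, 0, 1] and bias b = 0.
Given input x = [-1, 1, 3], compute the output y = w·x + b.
y = 1

y = (2)(-1) + (0)(1) + (1)(3) + 0 = 1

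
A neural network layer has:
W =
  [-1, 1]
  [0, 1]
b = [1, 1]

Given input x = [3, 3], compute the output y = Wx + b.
y = [1, 4]

Wx = [-1×3 + 1×3, 0×3 + 1×3]
   = [0, 3]
y = Wx + b = [0 + 1, 3 + 1] = [1, 4]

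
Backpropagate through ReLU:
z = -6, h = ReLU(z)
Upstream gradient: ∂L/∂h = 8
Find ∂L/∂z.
∂L/∂z = 0

h = ReLU(-6) = 0
Since z < 0: ∂h/∂z = 0
∂L/∂z = ∂L/∂h · ∂h/∂z = 8 × 0 = 0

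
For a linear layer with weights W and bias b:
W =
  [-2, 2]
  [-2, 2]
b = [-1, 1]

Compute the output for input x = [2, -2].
y = [-9, -7]

Wx = [-2×2 + 2×-2, -2×2 + 2×-2]
   = [-8, -8]
y = Wx + b = [-8 + -1, -8 + 1] = [-9, -7]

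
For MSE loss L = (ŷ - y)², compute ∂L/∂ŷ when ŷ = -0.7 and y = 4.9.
∂L/∂ŷ = -11.2

∂L/∂ŷ = 2(ŷ - y) = 2(-0.7 - 4.9) = 2(-5.6) = -11.2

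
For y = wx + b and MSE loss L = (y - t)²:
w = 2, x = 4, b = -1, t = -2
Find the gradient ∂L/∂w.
∂L/∂w = 72

y = wx + b = (2)(4) + -1 = 7
∂L/∂y = 2(y - t) = 2(7 - -2) = 18
∂y/∂w = x = 4
∂L/∂w = ∂L/∂y · ∂y/∂w = 18 × 4 = 72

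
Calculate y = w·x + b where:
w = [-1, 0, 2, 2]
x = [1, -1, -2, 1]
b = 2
y = -1

y = (-1)(1) + (0)(-1) + (2)(-2) + (2)(1) + 2 = -1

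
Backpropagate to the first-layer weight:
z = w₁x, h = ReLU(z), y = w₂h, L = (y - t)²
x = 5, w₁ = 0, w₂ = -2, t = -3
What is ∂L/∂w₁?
∂L/∂w₁ = 0

Forward pass:
z = w₁x = 0×5 = 0
h = ReLU(0) = 0
y = w₂h = -2×0 = 0

Backward pass:
∂L/∂y = 2(y - t) = 2(0 - -3) = 6
∂y/∂h = w₂ = -2
∂h/∂z = 0 (ReLU derivative)
∂z/∂w₁ = x = 5

∂L/∂w₁ = 6 × -2 × 0 × 5 = 0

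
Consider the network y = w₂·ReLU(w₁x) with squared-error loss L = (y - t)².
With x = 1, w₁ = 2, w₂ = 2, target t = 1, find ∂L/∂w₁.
∂L/∂w₁ = 12

Forward pass:
z = w₁x = 2×1 = 2
h = ReLU(2) = 2
y = w₂h = 2×2 = 4

Backward pass:
∂L/∂y = 2(y - t) = 2(4 - 1) = 6
∂y/∂h = w₂ = 2
∂h/∂z = 1 (ReLU derivative)
∂z/∂w₁ = x = 1

∂L/∂w₁ = 6 × 2 × 1 × 1 = 12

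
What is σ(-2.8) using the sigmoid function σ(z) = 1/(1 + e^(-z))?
0.05732

sigmoid(-2.8) = 1/(1 + e^(2.8)) = 1/(1 + 16.44) = 0.05732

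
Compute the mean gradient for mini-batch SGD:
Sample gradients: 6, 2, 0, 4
Average gradient = 3

Average = (1/4)(6 + 2 + 0 + 4) = 12/4 = 3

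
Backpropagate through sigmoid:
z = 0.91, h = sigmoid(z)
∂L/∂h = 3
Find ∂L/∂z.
∂L/∂z = 0.6139

σ(0.91) = 0.713
σ'(0.91) = σ(0.91)(1 - σ(0.91)) = 0.713 × 0.287 = 0.2046
∂L/∂z = ∂L/∂h · σ'(z) = 3 × 0.2046 = 0.6139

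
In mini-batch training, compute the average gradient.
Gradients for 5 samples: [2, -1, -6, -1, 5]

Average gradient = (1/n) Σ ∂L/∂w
Average gradient = -0.2

Average = (1/5)(2 + -1 + -6 + -1 + 5) = -1/5 = -0.2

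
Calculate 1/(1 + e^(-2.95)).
0.9503

sigmoid(2.95) = 1/(1 + e^(-2.95)) = 1/(1 + 0.05234) = 0.9503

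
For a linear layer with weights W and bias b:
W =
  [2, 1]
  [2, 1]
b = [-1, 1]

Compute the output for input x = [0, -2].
y = [-3, -1]

Wx = [2×0 + 1×-2, 2×0 + 1×-2]
   = [-2, -2]
y = Wx + b = [-2 + -1, -2 + 1] = [-3, -1]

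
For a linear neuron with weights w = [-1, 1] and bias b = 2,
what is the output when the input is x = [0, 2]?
y = 4

y = (-1)(0) + (1)(2) + 2 = 4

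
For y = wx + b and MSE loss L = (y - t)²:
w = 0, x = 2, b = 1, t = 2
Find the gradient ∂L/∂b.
∂L/∂b = -2

y = wx + b = (0)(2) + 1 = 1
∂L/∂y = 2(y - t) = 2(1 - 2) = -2
∂y/∂b = 1
∂L/∂b = ∂L/∂y · ∂y/∂b = -2 × 1 = -2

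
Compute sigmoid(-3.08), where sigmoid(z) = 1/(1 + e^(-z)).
0.04394

sigmoid(-3.08) = 1/(1 + e^(3.08)) = 1/(1 + 21.76) = 0.04394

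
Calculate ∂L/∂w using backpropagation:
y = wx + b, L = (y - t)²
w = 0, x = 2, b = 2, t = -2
∂L/∂w = 16

y = wx + b = (0)(2) + 2 = 2
∂L/∂y = 2(y - t) = 2(2 - -2) = 8
∂y/∂w = x = 2
∂L/∂w = ∂L/∂y · ∂y/∂w = 8 × 2 = 16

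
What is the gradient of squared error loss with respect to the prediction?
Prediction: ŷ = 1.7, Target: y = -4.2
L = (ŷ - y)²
∂L/∂ŷ = 11.8

∂L/∂ŷ = 2(ŷ - y) = 2(1.7 - -4.2) = 2(5.9) = 11.8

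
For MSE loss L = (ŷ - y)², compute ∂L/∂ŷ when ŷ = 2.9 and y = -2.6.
∂L/∂ŷ = 11.0

∂L/∂ŷ = 2(ŷ - y) = 2(2.9 - -2.6) = 2(5.5) = 11.0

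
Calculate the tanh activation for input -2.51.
-0.9869

tanh(-2.51) = (e^(-2.51) - e^(2.51))/(e^(-2.51) + e^(2.51)) = -0.9869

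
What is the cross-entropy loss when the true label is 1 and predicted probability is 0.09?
L = 2.408

L = -1·log(0.09) - 0·log(0.91) = -log(0.09) = 2.408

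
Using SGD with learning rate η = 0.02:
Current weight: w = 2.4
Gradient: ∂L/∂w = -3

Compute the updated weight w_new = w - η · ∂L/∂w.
w_new = 2.46

w_new = w - η·∂L/∂w = 2.4 - 0.02×(-3) = 2.4 - (-0.06) = 2.46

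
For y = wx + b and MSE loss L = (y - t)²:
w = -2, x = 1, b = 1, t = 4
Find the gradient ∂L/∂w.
∂L/∂w = -10

y = wx + b = (-2)(1) + 1 = -1
∂L/∂y = 2(y - t) = 2(-1 - 4) = -10
∂y/∂w = x = 1
∂L/∂w = ∂L/∂y · ∂y/∂w = -10 × 1 = -10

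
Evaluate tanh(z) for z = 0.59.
0.5299

tanh(0.59) = (e^(0.59) - e^(-0.59))/(e^(0.59) + e^(-0.59)) = 0.5299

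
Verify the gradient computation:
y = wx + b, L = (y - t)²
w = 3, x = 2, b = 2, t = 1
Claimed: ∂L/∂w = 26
Incorrect

y = (3)(2) + 2 = 8
∂L/∂y = 2(y - t) = 2(8 - 1) = 14
∂y/∂w = x = 2
∂L/∂w = 14 × 2 = 28

Claimed value: 26
Incorrect: The correct gradient is 28.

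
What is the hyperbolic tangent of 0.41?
0.3885

tanh(0.41) = (e^(0.41) - e^(-0.41))/(e^(0.41) + e^(-0.41)) = 0.3885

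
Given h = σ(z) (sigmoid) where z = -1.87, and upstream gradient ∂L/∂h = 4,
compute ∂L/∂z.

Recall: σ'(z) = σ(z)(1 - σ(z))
∂L/∂z = 0.4628

σ(-1.87) = 0.1335
σ'(-1.87) = σ(-1.87)(1 - σ(-1.87)) = 0.1335 × 0.8665 = 0.1157
∂L/∂z = ∂L/∂h · σ'(z) = 4 × 0.1157 = 0.4628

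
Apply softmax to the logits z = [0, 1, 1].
p = [0.1554, 0.4223, 0.4223]

exp(z) = [1, 2.718, 2.718]
Sum = 6.437
p = [0.1554, 0.4223, 0.4223]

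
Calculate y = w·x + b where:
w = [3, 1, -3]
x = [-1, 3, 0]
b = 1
y = 1

y = (3)(-1) + (1)(3) + (-3)(0) + 1 = 1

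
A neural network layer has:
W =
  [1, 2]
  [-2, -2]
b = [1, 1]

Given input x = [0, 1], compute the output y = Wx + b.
y = [3, -1]

Wx = [1×0 + 2×1, -2×0 + -2×1]
   = [2, -2]
y = Wx + b = [2 + 1, -2 + 1] = [3, -1]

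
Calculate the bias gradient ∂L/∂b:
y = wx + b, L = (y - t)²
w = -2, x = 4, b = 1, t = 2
∂L/∂b = -18

y = wx + b = (-2)(4) + 1 = -7
∂L/∂y = 2(y - t) = 2(-7 - 2) = -18
∂y/∂b = 1
∂L/∂b = ∂L/∂y · ∂y/∂b = -18 × 1 = -18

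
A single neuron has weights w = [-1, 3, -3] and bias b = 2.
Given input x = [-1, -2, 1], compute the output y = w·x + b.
y = -6

y = (-1)(-1) + (3)(-2) + (-3)(1) + 2 = -6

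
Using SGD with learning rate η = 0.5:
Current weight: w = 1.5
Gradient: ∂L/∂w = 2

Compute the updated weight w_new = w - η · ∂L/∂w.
w_new = 0.5

w_new = w - η·∂L/∂w = 1.5 - 0.5×(2) = 1.5 - (1) = 0.5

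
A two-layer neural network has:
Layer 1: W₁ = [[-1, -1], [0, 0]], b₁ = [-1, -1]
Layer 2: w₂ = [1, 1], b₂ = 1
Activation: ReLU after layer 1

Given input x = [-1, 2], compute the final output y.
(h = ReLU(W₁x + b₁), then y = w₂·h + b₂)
y = 1

Layer 1 pre-activation: z₁ = [-2, -1]
After ReLU: h = [0, 0]
Layer 2 output: y = 1×0 + 1×0 + 1 = 1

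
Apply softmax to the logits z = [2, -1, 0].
p = [0.8438, 0.042, 0.1142]

exp(z) = [7.389, 0.3679, 1]
Sum = 8.757
p = [0.8438, 0.042, 0.1142]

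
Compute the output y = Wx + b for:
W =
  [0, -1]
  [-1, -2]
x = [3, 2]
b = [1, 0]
y = [-1, -7]

Wx = [0×3 + -1×2, -1×3 + -2×2]
   = [-2, -7]
y = Wx + b = [-2 + 1, -7 + 0] = [-1, -7]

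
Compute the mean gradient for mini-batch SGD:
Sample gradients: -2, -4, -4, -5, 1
Average gradient = -2.8

Average = (1/5)(-2 + -4 + -4 + -5 + 1) = -14/5 = -2.8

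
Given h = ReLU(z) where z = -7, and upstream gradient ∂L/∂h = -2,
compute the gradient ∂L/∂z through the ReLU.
∂L/∂z = 0

h = ReLU(-7) = 0
Since z < 0: ∂h/∂z = 0
∂L/∂z = ∂L/∂h · ∂h/∂z = -2 × 0 = 0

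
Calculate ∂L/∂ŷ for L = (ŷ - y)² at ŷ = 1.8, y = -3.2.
∂L/∂ŷ = 10.0

∂L/∂ŷ = 2(ŷ - y) = 2(1.8 - -3.2) = 2(5.0) = 10.0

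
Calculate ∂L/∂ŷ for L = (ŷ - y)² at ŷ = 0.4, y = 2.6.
∂L/∂ŷ = -4.4

∂L/∂ŷ = 2(ŷ - y) = 2(0.4 - 2.6) = 2(-2.2) = -4.4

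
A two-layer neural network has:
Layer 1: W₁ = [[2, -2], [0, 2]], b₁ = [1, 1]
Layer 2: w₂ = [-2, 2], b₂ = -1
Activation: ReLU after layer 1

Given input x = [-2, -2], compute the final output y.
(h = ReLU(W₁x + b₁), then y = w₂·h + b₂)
y = -3

Layer 1 pre-activation: z₁ = [1, -3]
After ReLU: h = [1, 0]
Layer 2 output: y = -2×1 + 2×0 + -1 = -3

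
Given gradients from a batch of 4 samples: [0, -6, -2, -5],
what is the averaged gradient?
Average gradient = -3.25

Average = (1/4)(0 + -6 + -2 + -5) = -13/4 = -3.25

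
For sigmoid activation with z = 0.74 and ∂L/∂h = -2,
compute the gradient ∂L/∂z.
∂L/∂z = -0.4373

σ(0.74) = 0.677
σ'(0.74) = σ(0.74)(1 - σ(0.74)) = 0.677 × 0.323 = 0.2187
∂L/∂z = ∂L/∂h · σ'(z) = -2 × 0.2187 = -0.4373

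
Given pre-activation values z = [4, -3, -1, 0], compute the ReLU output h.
h = [4, 0, 0, 0]

ReLU applied element-wise: max(0,4)=4, max(0,-3)=0, max(0,-1)=0, max(0,0)=0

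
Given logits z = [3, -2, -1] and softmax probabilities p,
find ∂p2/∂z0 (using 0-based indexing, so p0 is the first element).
∂p2/∂z0 = -0.01743

p = softmax(z) = [0.9756, 0.006573, 0.01787]
p2 = 0.01787, p0 = 0.9756

∂p2/∂z0 = -p2 × p0 = -0.01787 × 0.9756 = -0.01743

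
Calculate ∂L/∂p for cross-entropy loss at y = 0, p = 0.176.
∂L/∂p = 1.214

∂L/∂p = -y/p + (1-y)/(1-p) = 0 + 1/0.824 = 1.214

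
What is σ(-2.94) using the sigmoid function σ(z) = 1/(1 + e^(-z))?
0.05021

sigmoid(-2.94) = 1/(1 + e^(2.94)) = 1/(1 + 18.92) = 0.05021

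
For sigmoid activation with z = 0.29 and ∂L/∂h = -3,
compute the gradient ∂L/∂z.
∂L/∂z = -0.7344

σ(0.29) = 0.572
σ'(0.29) = σ(0.29)(1 - σ(0.29)) = 0.572 × 0.428 = 0.2448
∂L/∂z = ∂L/∂h · σ'(z) = -3 × 0.2448 = -0.7344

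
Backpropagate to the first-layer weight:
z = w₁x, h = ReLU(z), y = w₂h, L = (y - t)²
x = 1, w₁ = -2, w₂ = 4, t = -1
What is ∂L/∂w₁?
∂L/∂w₁ = 0

Forward pass:
z = w₁x = -2×1 = -2
h = ReLU(-2) = 0
y = w₂h = 4×0 = 0

Backward pass:
∂L/∂y = 2(y - t) = 2(0 - -1) = 2
∂y/∂h = w₂ = 4
∂h/∂z = 0 (ReLU derivative)
∂z/∂w₁ = x = 1

∂L/∂w₁ = 2 × 4 × 0 × 1 = 0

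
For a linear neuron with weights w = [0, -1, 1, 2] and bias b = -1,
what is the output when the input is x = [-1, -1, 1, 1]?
y = 3

y = (0)(-1) + (-1)(-1) + (1)(1) + (2)(1) + -1 = 3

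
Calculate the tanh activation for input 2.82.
0.9929

tanh(2.82) = (e^(2.82) - e^(-2.82))/(e^(2.82) + e^(-2.82)) = 0.9929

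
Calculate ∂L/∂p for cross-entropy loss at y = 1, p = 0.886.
∂L/∂p = -1.129

∂L/∂p = -y/p + (1-y)/(1-p) = -1/0.886 + 0 = -1.129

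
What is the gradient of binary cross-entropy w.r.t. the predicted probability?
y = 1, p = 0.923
∂L/∂p = -1.083

∂L/∂p = -y/p + (1-y)/(1-p) = -1/0.923 + 0 = -1.083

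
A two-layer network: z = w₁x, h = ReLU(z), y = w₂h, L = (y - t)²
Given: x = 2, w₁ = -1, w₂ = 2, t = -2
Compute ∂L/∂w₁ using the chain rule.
∂L/∂w₁ = 0

Forward pass:
z = w₁x = -1×2 = -2
h = ReLU(-2) = 0
y = w₂h = 2×0 = 0

Backward pass:
∂L/∂y = 2(y - t) = 2(0 - -2) = 4
∂y/∂h = w₂ = 2
∂h/∂z = 0 (ReLU derivative)
∂z/∂w₁ = x = 2

∂L/∂w₁ = 4 × 2 × 0 × 2 = 0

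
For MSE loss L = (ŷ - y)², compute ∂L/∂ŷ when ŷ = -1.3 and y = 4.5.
∂L/∂ŷ = -11.6

∂L/∂ŷ = 2(ŷ - y) = 2(-1.3 - 4.5) = 2(-5.8) = -11.6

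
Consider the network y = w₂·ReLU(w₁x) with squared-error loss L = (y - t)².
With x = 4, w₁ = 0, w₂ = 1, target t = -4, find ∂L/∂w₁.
∂L/∂w₁ = 0

Forward pass:
z = w₁x = 0×4 = 0
h = ReLU(0) = 0
y = w₂h = 1×0 = 0

Backward pass:
∂L/∂y = 2(y - t) = 2(0 - -4) = 8
∂y/∂h = w₂ = 1
∂h/∂z = 0 (ReLU derivative)
∂z/∂w₁ = x = 4

∂L/∂w₁ = 8 × 1 × 0 × 4 = 0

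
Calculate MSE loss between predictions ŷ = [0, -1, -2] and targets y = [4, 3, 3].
MSE = 19

MSE = (1/3)((0-4)² + (-1-3)² + (-2-3)²) = (1/3)(16 + 16 + 25) = 19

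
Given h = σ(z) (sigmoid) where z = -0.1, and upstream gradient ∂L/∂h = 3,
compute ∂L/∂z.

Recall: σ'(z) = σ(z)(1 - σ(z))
∂L/∂z = 0.7481

σ(-0.1) = 0.475
σ'(-0.1) = σ(-0.1)(1 - σ(-0.1)) = 0.475 × 0.525 = 0.2494
∂L/∂z = ∂L/∂h · σ'(z) = 3 × 0.2494 = 0.7481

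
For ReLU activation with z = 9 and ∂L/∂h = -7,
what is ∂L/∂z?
∂L/∂z = -7

h = ReLU(9) = 9
Since z > 0: ∂h/∂z = 1
∂L/∂z = ∂L/∂h · ∂h/∂z = -7 × 1 = -7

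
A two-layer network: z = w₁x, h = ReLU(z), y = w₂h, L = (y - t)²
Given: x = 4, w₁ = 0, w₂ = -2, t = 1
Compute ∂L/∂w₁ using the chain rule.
∂L/∂w₁ = 0

Forward pass:
z = w₁x = 0×4 = 0
h = ReLU(0) = 0
y = w₂h = -2×0 = 0

Backward pass:
∂L/∂y = 2(y - t) = 2(0 - 1) = -2
∂y/∂h = w₂ = -2
∂h/∂z = 0 (ReLU derivative)
∂z/∂w₁ = x = 4

∂L/∂w₁ = -2 × -2 × 0 × 4 = 0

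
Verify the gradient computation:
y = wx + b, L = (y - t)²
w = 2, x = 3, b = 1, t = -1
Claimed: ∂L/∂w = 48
Correct

y = (2)(3) + 1 = 7
∂L/∂y = 2(y - t) = 2(7 - -1) = 16
∂y/∂w = x = 3
∂L/∂w = 16 × 3 = 48

Claimed value: 48
Correct: The correct gradient is 48.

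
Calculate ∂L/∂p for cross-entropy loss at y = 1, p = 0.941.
∂L/∂p = -1.063

∂L/∂p = -y/p + (1-y)/(1-p) = -1/0.941 + 0 = -1.063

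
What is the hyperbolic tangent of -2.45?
-0.9852

tanh(-2.45) = (e^(-2.45) - e^(2.45))/(e^(-2.45) + e^(2.45)) = -0.9852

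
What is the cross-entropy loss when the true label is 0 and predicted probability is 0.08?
L = 0.08338

L = -0·log(0.08) - 1·log(0.92) = -log(0.92) = 0.08338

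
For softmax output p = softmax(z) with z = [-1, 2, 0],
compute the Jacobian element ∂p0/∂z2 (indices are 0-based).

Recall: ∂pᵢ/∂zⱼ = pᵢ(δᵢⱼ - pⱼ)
∂p0/∂z2 = -0.004797

p = softmax(z) = [0.04201, 0.8438, 0.1142]
p0 = 0.04201, p2 = 0.1142

∂p0/∂z2 = -p0 × p2 = -0.04201 × 0.1142 = -0.004797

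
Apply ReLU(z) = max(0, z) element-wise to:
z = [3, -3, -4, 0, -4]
h = [3, 0, 0, 0, 0]

ReLU applied element-wise: max(0,3)=3, max(0,-3)=0, max(0,-4)=0, max(0,0)=0, max(0,-4)=0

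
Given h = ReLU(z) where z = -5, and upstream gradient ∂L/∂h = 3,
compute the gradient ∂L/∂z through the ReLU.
∂L/∂z = 0

h = ReLU(-5) = 0
Since z < 0: ∂h/∂z = 0
∂L/∂z = ∂L/∂h · ∂h/∂z = 3 × 0 = 0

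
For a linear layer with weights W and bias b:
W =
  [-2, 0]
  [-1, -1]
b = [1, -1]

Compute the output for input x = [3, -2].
y = [-5, -2]

Wx = [-2×3 + 0×-2, -1×3 + -1×-2]
   = [-6, -1]
y = Wx + b = [-6 + 1, -1 + -1] = [-5, -2]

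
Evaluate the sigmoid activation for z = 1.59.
0.8306

sigmoid(1.59) = 1/(1 + e^(-1.59)) = 1/(1 + 0.2039) = 0.8306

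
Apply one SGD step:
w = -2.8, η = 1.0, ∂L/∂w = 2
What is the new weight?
w_new = -4.8

w_new = w - η·∂L/∂w = -2.8 - 1.0×(2) = -2.8 - (2) = -4.8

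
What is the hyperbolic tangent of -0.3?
-0.2913

tanh(-0.3) = (e^(-0.3) - e^(0.3))/(e^(-0.3) + e^(0.3)) = -0.2913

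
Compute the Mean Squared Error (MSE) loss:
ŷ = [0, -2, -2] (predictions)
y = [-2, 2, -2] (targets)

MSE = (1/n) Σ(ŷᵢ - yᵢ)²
MSE = 6.667

MSE = (1/3)((0--2)² + (-2-2)² + (-2--2)²) = (1/3)(4 + 16 + 0) = 6.667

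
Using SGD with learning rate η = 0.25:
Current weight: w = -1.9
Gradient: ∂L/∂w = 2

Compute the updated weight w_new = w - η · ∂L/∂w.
w_new = -2.4

w_new = w - η·∂L/∂w = -1.9 - 0.25×(2) = -1.9 - (0.5) = -2.4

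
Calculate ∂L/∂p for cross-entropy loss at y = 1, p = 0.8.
∂L/∂p = -1.25

∂L/∂p = -y/p + (1-y)/(1-p) = -1/0.8 + 0 = -1.25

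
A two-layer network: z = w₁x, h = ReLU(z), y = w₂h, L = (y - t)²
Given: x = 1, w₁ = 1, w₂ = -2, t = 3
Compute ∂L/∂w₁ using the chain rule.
∂L/∂w₁ = 20

Forward pass:
z = w₁x = 1×1 = 1
h = ReLU(1) = 1
y = w₂h = -2×1 = -2

Backward pass:
∂L/∂y = 2(y - t) = 2(-2 - 3) = -10
∂y/∂h = w₂ = -2
∂h/∂z = 1 (ReLU derivative)
∂z/∂w₁ = x = 1

∂L/∂w₁ = -10 × -2 × 1 × 1 = 20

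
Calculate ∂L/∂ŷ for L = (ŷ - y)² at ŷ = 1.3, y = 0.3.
∂L/∂ŷ = 2.0

∂L/∂ŷ = 2(ŷ - y) = 2(1.3 - 0.3) = 2(1.0) = 2.0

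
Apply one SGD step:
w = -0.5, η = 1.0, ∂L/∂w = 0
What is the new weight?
w_new = -0.5

w_new = w - η·∂L/∂w = -0.5 - 1.0×(0) = -0.5 - (0) = -0.5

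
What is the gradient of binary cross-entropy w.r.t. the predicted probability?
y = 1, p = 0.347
∂L/∂p = -2.882

∂L/∂p = -y/p + (1-y)/(1-p) = -1/0.347 + 0 = -2.882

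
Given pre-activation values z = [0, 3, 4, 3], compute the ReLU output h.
h = [0, 3, 4, 3]

ReLU applied element-wise: max(0,0)=0, max(0,3)=3, max(0,4)=4, max(0,3)=3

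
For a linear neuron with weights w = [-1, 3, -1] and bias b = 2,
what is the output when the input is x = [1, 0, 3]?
y = -2

y = (-1)(1) + (3)(0) + (-1)(3) + 2 = -2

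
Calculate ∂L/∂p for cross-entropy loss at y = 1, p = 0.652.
∂L/∂p = -1.534

∂L/∂p = -y/p + (1-y)/(1-p) = -1/0.652 + 0 = -1.534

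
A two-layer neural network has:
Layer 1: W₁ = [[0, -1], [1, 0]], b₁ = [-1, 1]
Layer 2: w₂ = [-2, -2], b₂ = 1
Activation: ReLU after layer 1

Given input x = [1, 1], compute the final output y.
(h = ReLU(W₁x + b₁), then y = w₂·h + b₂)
y = -3

Layer 1 pre-activation: z₁ = [-2, 2]
After ReLU: h = [0, 2]
Layer 2 output: y = -2×0 + -2×2 + 1 = -3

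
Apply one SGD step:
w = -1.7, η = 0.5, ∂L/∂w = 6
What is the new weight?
w_new = -4.7

w_new = w - η·∂L/∂w = -1.7 - 0.5×(6) = -1.7 - (3) = -4.7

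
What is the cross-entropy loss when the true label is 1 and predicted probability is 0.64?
L = 0.4463

L = -1·log(0.64) - 0·log(0.36) = -log(0.64) = 0.4463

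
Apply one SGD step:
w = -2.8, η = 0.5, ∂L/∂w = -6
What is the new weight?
w_new = 0.2

w_new = w - η·∂L/∂w = -2.8 - 0.5×(-6) = -2.8 - (-3) = 0.2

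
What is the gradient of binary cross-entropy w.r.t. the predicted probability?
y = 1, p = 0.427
∂L/∂p = -2.342

∂L/∂p = -y/p + (1-y)/(1-p) = -1/0.427 + 0 = -2.342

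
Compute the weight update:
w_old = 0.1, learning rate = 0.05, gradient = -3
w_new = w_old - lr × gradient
w_new = 0.25

w_new = w - η·∂L/∂w = 0.1 - 0.05×(-3) = 0.1 - (-0.15) = 0.25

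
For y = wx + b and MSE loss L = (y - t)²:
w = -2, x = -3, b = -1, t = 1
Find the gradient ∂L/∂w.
∂L/∂w = -24

y = wx + b = (-2)(-3) + -1 = 5
∂L/∂y = 2(y - t) = 2(5 - 1) = 8
∂y/∂w = x = -3
∂L/∂w = ∂L/∂y · ∂y/∂w = 8 × -3 = -24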